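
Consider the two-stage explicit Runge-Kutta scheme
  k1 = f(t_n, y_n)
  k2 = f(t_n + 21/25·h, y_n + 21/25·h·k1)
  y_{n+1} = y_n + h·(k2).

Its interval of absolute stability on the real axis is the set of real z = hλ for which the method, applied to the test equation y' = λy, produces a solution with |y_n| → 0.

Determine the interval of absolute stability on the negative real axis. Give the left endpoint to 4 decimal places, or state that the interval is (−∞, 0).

z∈(-1.1905,0).

With y'=λy (z=hλ):
  k1=λy_n ⇒ h·k1=z·y_n;  k2=λ(1+21/25z)y_n ⇒ h·k2=z(1+21/25z)y_n
  y_{n+1}/y_n = 1 + z(1+21/25z) = 1 + z + 21/25z²
  Hence R(z) = 1 + z + 21/25z².

Solve |R(x)|<1 on ℝ⁻.
x=-0.44: |R|=0.7226
R=1: x+21/25x²=0 ⇒ x=−25/21=-1.1905; min R=1−1/(4·21/25)=0.7024>−1
Confirm numerically:
  x=-0.921: |R|=0.79152 <1
  x=-0.716: |R|=0.71463 <1
  x=-0.586: |R|=0.70245 <1
  x=-0.564: |R|=0.70320 <1
  x=-1.710: |R|=1.74624 >1
  x=-1.700: |R|=1.72760 >1
So |R|<1 on (-1.1905, 0).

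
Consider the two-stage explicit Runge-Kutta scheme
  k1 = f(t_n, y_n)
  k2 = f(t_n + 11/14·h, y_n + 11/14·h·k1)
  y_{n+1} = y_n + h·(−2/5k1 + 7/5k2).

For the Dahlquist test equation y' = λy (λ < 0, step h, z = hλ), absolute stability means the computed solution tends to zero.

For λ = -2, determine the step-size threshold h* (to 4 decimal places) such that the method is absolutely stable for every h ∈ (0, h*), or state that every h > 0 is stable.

On y'=λy, z=hλ:
  k1=λy_n ⇒ h·k1=z·y_n;  k2=λ(1+11/14z)y_n ⇒ h·k2=z(1+11/14z)y_n
  y_{n+1}/y_n = 1 − 2/5z + 7/5z(1+11/14z) = 1 + z + 11/10z²
  so R(z) = 1 + z + 11/10z².

Solve |R(x)|<1 on ℝ⁻.
x=-0.89: |R|=0.9813
R=1: x+11/10x²=0 ⇒ x=−10/11=-0.9091; min R=1−1/(4·11/10)=0.7727>−1
Confirm numerically:
  x=-0.593: |R|=0.79381 <1
  x=-0.528: |R|=0.77866 <1
  x=-0.467: |R|=0.77290 <1
  x=-0.451: |R|=0.77274 <1
  x=-1.447: |R|=1.85619 >1
  x=-1.428: |R|=1.81510 >1
  x=-1.094: |R|=1.22252 >1
Interval (-0.9091, 0).

(-0.9091,0); λ=-2 ⇒ h* = (10/11)/2 = 0.4545.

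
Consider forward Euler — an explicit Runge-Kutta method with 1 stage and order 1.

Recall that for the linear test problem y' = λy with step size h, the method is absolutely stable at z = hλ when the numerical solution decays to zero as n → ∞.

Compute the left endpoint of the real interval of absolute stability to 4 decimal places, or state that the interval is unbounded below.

z* = -2.0000.

Set f=λy, z=hλ:
  order 1, 1-stage ⇒ R(z)=1+z
  (e.g. R(-0.42)=0.58000, |R|=0.58000)

Boundary: |R(x)|=1, x<0.
x=-0.42: |R|=0.5800
|R(-1.13)|=0.1300 |R(-0.85)|=0.1500 |R(-0.59)|=0.4100
Bisect:
  x_lo=-2.4100 |R|=1.4100  x_hi=-0.1378 |R|=0.8622
  mid=-1.27389 |R|=0.27389 →hi
  mid=-1.84194 |R|=0.84194 →hi
  mid=-2.12596 |R|=1.12596 →lo
  mid=-1.98395 |R|=0.98395 →hi
  mid=-2.05496 |R|=1.05496 →lo
  mid=-2.01945 |R|=1.01945 →lo
  mid=-2.00170 |R|=1.00170 →lo
  mid=-1.99283 |R|=0.99283 →hi
  mid=-1.99726 |R|=0.99726 →hi
  mid=-1.99948 |R|=0.99948 →hi
  ...
  [-2.00004,-1.99990] ⇒ x*=-2.0000
Stable set (-2.0000, 0).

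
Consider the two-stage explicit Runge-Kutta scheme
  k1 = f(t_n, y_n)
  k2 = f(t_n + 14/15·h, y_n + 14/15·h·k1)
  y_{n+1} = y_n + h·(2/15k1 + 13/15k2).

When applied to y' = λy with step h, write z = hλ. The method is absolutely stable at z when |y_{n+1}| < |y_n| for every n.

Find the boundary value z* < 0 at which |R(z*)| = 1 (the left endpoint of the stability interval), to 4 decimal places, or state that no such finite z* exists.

With y'=λy (z=hλ):
  k1=λy_n ⇒ h·k1=z·y_n;  k2=λ(1+14/15z)y_n ⇒ h·k2=z(1+14/15z)y_n
  y_{n+1}/y_n = 1 + 2/15z + 13/15z(1+14/15z) = 1 + z + 182/225z²
  R(z) = 1 + z + 182/225z².

Need |R(x)|<1, x<0.
x=-0.77: |R|=0.7096
R=1: x+182/225x²=0 ⇒ x=−225/182=-1.2363; min R=1−1/(4·182/225)=0.6909>−1
Confirm numerically:
  x=-1.134: |R|=0.90620 <1
  x=-0.936: |R|=0.77266 <1
  x=-0.678: |R|=0.69383 <1
  x=-1.690: |R|=1.62027 >1
  x=-1.686: |R|=1.61334 >1
  x=-1.331: |R|=1.10200 >1
Stable set (-1.2363, 0).

z* = -1.2363.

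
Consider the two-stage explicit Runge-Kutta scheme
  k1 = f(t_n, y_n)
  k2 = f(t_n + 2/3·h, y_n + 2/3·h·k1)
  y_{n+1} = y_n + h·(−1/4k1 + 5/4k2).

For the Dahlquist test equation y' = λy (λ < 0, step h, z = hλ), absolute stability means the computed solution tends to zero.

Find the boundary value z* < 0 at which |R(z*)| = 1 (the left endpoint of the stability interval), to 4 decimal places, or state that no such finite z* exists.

left endpoint -1.2000.

Test eqn y'=λy, z=hλ:
  k1=λy_n ⇒ h·k1=z·y_n;  k2=λ(1+2/3z)y_n ⇒ h·k2=z(1+2/3z)y_n
  y_{n+1}/y_n = 1 − 1/4z + 5/4z(1+2/3z) = 1 + z + 5/6z²
  ⇒ R(z) = 1 + z + 5/6z².

Need |R(x)|<1, x<0.
x=-1.56: |R|=1.4680
R=1: x+5/6x²=0 ⇒ x=−6/5=-1.2000; min R=1−1/(4·5/6)=0.7000>−1
Confirm numerically:
  x=-1.037: |R|=0.85914 <1
  x=-0.991: |R|=0.82740 <1
  x=-0.984: |R|=0.82288 <1
  x=-0.790: |R|=0.73008 <1
  x=-1.605: |R|=1.54169 >1
  x=-1.411: |R|=1.24810 >1
  x=-1.383: |R|=1.21091 >1
Interval (-1.2000, 0).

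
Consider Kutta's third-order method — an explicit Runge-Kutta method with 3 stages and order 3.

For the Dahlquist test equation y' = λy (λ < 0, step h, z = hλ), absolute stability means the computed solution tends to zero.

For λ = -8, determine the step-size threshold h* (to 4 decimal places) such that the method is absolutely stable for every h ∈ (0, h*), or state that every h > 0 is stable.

Test eqn y'=λy, z=hλ:
  order 3, 3-stage ⇒ R(z)=1+z+z^2/2+z^3/6
  (e.g. R(-1.44)=0.09914, |R|=0.09914)

Need |R(x)|<1, x<0.
x=-1.44: |R|=0.0991
|R(-2.49)|=0.9630 |R(-2.44)|=0.8843 |R(-0.54)|=0.5796
Bisect:
  x_lo=-3.3907 |R|=3.1395  x_hi=-0.1049 |R|=0.9004
  mid=-1.74781 |R|=0.11027 →hi
  mid=-2.56928 |R|=1.09540 →lo
  mid=-2.15854 |R|=0.50511 →hi
  mid=-2.36391 |R|=0.77149 →hi
  mid=-2.46659 |R|=0.92571 →hi
  mid=-2.51793 |R|=1.00855 →lo
  mid=-2.49226 |R|=0.96664 →hi
  mid=-2.50510 |R|=0.98747 →hi
  mid=-2.51152 |R|=0.99798 →hi
  ...
  [-2.51292,-2.51272] ⇒ x*=-2.5127
Interval (-2.5127, 0).

(-2.5127,0); λ=-8 ⇒ h* = 0.3141.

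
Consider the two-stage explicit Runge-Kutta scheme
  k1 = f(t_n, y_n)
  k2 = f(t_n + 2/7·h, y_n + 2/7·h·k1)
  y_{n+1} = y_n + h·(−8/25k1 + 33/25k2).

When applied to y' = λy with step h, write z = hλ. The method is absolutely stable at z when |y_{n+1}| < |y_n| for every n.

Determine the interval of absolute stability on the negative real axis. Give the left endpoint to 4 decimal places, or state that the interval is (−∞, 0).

(-2.6515, 0).

With y'=λy (z=hλ):
  k1=λy_n ⇒ h·k1=z·y_n;  k2=λ(1+2/7z)y_n ⇒ h·k2=z(1+2/7z)y_n
  y_{n+1}/y_n = 1 − 8/25z + 33/25z(1+2/7z) = 1 + z + 66/175z²
  so R(z) = 1 + z + 66/175z².

Solve |R(x)|<1 on ℝ⁻.
x=-1.71: |R|=0.3928
R=1: x+66/175x²=0 ⇒ x=−175/66=-2.6515; min R=1−1/(4·66/175)=0.3371>−1
Confirm numerically:
  x=-2.571: |R|=0.92193 <1
  x=-1.467: |R|=0.34464 <1
  x=-1.402: |R|=0.33931 <1
  x=-3.219: |R|=1.68894 >1
  x=-3.212: |R|=1.67896 >1
Interval (-2.6515, 0).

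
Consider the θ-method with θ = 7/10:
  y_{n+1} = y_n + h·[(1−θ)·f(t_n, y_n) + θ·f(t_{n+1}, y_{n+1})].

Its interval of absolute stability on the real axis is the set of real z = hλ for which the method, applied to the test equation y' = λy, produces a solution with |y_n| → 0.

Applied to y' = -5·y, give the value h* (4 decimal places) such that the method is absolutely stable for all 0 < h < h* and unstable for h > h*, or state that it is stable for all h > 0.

unbounded; (−∞, 0). Any h>0 works for λ=-5.

Set f=λy, z=hλ:
  y_{n+1} = y_n + z·[3/10·y_n + 7/10·y_{n+1}] ⇒ (1 − 7/10z)y_{n+1} = (1 + 3/10z)y_n
  R(z) = (1 + 3/10z)/(1 − 7/10z).

Need |R(x)|<1, x<0.
x=-1.79: |R|=0.2055
x=-2: |R|=0.1667
x=-10: |R|=0.2500
x=-100: |R|=0.4085
θ=7/10≥1/2 ⇒ |1+3/10x|<|1−7/10x| ∀x<0 ⇒ unbounded interval.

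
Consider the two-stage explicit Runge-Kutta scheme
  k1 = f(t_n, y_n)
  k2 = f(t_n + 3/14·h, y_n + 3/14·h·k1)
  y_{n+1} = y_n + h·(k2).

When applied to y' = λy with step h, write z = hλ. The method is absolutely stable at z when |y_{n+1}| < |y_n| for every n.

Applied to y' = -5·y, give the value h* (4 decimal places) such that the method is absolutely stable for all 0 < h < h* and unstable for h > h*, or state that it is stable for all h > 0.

On y'=λy, z=hλ:
  k1=λy_n ⇒ h·k1=z·y_n;  k2=λ(1+3/14z)y_n ⇒ h·k2=z(1+3/14z)y_n
  y_{n+1}/y_n = 1 + z(1+3/14z) = 1 + z + 3/14z²
  R(z) = 1 + z + 3/14z².

Need |R(x)|<1, x<0.
x=-0.86: |R|=0.2985
R=1: x+3/14x²=0 ⇒ x=−14/3=-4.6667; min R=1−1/(4·3/14)=-0.1667>−1
Confirm numerically:
  x=-4.464: |R|=0.80613 <1
  x=-4.404: |R|=0.75212 <1
  x=-4.200: |R|=0.58000 <1
  x=-2.945: |R|=0.08649 <1
  x=-5.034: |R|=1.39625 >1
  x=-4.995: |R|=1.35143 >1
  x=-4.952: |R|=1.30278 >1
Interval (-4.6667, 0).

(-4.6667,0); λ=-5 ⇒ h* = (14/3)/5 = 0.9333.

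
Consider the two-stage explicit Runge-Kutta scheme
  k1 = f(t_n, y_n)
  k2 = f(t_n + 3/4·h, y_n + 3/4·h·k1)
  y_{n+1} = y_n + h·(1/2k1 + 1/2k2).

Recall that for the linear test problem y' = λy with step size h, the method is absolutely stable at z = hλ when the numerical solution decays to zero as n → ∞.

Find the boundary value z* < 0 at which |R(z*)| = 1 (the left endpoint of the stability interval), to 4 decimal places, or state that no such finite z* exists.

Set f=λy, z=hλ:
  k1=λy_n ⇒ h·k1=z·y_n;  k2=λ(1+3/4z)y_n ⇒ h·k2=z(1+3/4z)y_n
  y_{n+1}/y_n = 1 + 1/2z + 1/2z(1+3/4z) = 1 + z + 3/8z²
  R(z) = 1 + z + 3/8z².

Need |R(x)|<1, x<0.
x=-0.82: |R|=0.4322
R=1: x+3/8x²=0 ⇒ x=−8/3=-2.6667; min R=1−1/(4·3/8)=0.3333>−1
Confirm numerically:
  x=-2.306: |R|=0.68811 <1
  x=-1.507: |R|=0.34464 <1
  x=-1.466: |R|=0.33993 <1
  x=-1.164: |R|=0.34409 <1
  x=-3.222: |R|=1.67098 >1
  x=-3.045: |R|=1.43201 >1
Stable set (-2.6667, 0).

left endpoint -2.6667.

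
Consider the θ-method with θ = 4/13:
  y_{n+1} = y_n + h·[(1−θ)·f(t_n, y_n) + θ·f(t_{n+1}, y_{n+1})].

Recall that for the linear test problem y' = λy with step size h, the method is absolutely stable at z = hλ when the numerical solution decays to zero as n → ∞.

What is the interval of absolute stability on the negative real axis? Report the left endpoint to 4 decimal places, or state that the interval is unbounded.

With y'=λy (z=hλ):
  y_{n+1} = y_n + z·[9/13·y_n + 4/13·y_{n+1}] ⇒ (1 − 4/13z)y_{n+1} = (1 + 9/13z)y_n
  R(z) = (1 + 9/13z)/(1 − 4/13z).

Boundary: |R(x)|=1, x<0.
x=-1.61: |R|=0.0766
R=−1: 1+9/13x = −1+4/13x ⇒ -5/13x=2 ⇒ x=2/(-5/13)=-5.2000
Confirm numerically:
  x=-4.220: |R|=0.83601 <1
  x=-3.980: |R|=0.78907 <1
  x=-3.191: |R|=0.61011 <1
  x=-2.124: |R|=0.28452 <1
  x=-5.531: |R|=1.04712 >1
  x=-5.361: |R|=1.02337 >1
So |R|<1 on (-5.2000, 0).

z∈(-5.2000,0).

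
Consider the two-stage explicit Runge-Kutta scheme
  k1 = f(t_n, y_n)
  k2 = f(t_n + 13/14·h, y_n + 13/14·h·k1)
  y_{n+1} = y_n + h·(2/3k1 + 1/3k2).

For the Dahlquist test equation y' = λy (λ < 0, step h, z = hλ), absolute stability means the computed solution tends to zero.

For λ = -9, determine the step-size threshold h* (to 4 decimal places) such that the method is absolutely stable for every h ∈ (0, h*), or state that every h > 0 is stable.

(-3.2308,0); λ=-9 ⇒ h* = (42/13)/9 = 0.3590.

Test eqn y'=λy, z=hλ:
  k1=λy_n ⇒ h·k1=z·y_n;  k2=λ(1+13/14z)y_n ⇒ h·k2=z(1+13/14z)y_n
  y_{n+1}/y_n = 1 + 2/3z + 1/3z(1+13/14z) = 1 + z + 13/42z²
  ⇒ R(z) = 1 + z + 13/42z².

Need |R(x)|<1, x<0.
x=-1.26: |R|=0.2314
R=1: x+13/42x²=0 ⇒ x=−42/13=-3.2308; min R=1−1/(4·13/42)=0.1923>−1
Confirm numerically:
  x=-2.822: |R|=0.64295 <1
  x=-2.425: |R|=0.39519 <1
  x=-1.643: |R|=0.19254 <1
  x=-1.584: |R|=0.19261 <1
  x=-3.696: |R|=1.53222 >1
  x=-3.660: |R|=1.48626 >1
  x=-3.622: |R|=1.43861 >1
Stable set (-3.2308, 0).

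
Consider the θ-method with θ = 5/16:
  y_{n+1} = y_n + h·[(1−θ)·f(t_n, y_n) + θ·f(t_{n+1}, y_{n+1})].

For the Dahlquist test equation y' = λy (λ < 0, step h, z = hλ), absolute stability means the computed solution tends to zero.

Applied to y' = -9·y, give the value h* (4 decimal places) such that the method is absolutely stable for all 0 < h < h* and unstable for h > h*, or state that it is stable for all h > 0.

(-5.3333,0); λ=-9 ⇒ h* = (16/3)/9 = 0.5926.

On y'=λy, z=hλ:
  y_{n+1} = y_n + z·[11/16·y_n + 5/16·y_{n+1}] ⇒ (1 − 5/16z)y_{n+1} = (1 + 11/16z)y_n
  Hence R(z) = (1 + 11/16z)/(1 − 5/16z).

Need |R(x)|<1, x<0.
x=-1.34: |R|=0.0555
R=−1: 1+11/16x = −1+5/16x ⇒ -3/8x=2 ⇒ x=2/(-3/8)=-5.3333
Confirm numerically:
  x=-4.639: |R|=0.89371 <1
  x=-4.478: |R|=0.86632 <1
  x=-4.470: |R|=0.86493 <1
  x=-2.914: |R|=0.52516 <1
  x=-5.864: |R|=1.07026 >1
  x=-5.498: |R|=1.02272 >1
  x=-5.489: |R|=1.02150 >1
Interval (-5.3333, 0).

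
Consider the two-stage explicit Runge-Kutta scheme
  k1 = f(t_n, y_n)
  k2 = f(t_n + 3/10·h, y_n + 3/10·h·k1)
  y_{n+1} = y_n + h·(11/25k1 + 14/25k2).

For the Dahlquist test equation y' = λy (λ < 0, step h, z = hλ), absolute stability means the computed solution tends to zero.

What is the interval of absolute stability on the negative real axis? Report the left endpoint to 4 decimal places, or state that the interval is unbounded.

Test eqn y'=λy, z=hλ:
  k1=λy_n ⇒ h·k1=z·y_n;  k2=λ(1+3/10z)y_n ⇒ h·k2=z(1+3/10z)y_n
  y_{n+1}/y_n = 1 + 11/25z + 14/25z(1+3/10z) = 1 + z + 21/125z²
  Hence R(z) = 1 + z + 21/125z².

Find x<0 with |R(x)|<1.
x=-1.7: |R|=0.2145
R=1: x+21/125x²=0 ⇒ x=−125/21=-5.9524; min R=1−1/(4·21/125)=-0.4881>−1
Confirm numerically:
  x=-3.447: |R|=0.45086 <1
  x=-3.217: |R|=0.47835 <1
  x=-3.186: |R|=0.48070 <1
  x=-2.835: |R|=0.48475 <1
  x=-6.254: |R|=1.31690 >1
  x=-6.097: |R|=1.14813 >1
Interval (-5.9524, 0).

(-5.9524, 0).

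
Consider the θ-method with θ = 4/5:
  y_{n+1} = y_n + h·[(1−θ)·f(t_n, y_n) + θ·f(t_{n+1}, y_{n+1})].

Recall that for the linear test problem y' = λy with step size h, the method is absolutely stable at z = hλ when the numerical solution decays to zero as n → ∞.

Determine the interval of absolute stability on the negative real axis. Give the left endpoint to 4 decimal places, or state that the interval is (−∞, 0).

On y'=λy, z=hλ:
  y_{n+1} = y_n + z·[1/5·y_n + 4/5·y_{n+1}] ⇒ (1 − 4/5z)y_{n+1} = (1 + 1/5z)y_n
  R(z) = (1 + 1/5z)/(1 − 4/5z).

Solve |R(x)|<1 on ℝ⁻.
x=-1.74: |R|=0.2726
x=-2: |R|=0.2308
x=-10: |R|=0.1111
x=-100: |R|=0.2346
θ=4/5≥1/2 ⇒ |1+1/5x|<|1−4/5x| ∀x<0 ⇒ stable on all of ℝ⁻.

interval (−∞, 0).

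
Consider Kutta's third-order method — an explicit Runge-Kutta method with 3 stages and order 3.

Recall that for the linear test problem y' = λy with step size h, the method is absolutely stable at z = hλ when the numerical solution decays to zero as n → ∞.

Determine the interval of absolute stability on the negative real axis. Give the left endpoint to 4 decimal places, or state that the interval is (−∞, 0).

Test eqn y'=λy, z=hλ:
  order 3, 3-stage ⇒ R(z)=1+z+z^2/2+z^3/6
  (e.g. R(-1.49)=0.06873, |R|=0.06873)

Need |R(x)|<1, x<0.
x=-1.49: |R|=0.0687
|R(-2.84)|=1.6249 |R(-2.77)|=1.4759 |R(-1.47)|=0.0810
Bisect:
  x_lo=-2.9142 |R|=1.7928  x_hi=-0.2019 |R|=0.8171
  mid=-1.55805 |R|=0.02535 →hi
  mid=-2.23613 |R|=0.59954 →hi
  mid=-2.57517 |R|=1.10563 →lo
  mid=-2.40565 |R|=0.83239 →hi
  mid=-2.49041 |R|=0.96366 →hi
  mid=-2.53279 |R|=1.03327 →lo
  mid=-2.51160 |R|=0.99812 →hi
  mid=-2.52220 |R|=1.01561 →lo
  mid=-2.51690 |R|=1.00684 →lo
  ...
  [-2.51276,-2.51260] ⇒ x*=-2.5127
Interval (-2.5127, 0).

(-2.5127, 0).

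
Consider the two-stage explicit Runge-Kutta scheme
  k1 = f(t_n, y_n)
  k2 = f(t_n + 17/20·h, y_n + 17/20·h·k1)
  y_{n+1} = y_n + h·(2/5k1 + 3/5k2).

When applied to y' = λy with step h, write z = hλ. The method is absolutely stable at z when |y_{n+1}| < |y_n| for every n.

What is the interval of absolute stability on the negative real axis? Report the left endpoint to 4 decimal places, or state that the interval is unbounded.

Set f=λy, z=hλ:
  k1=λy_n ⇒ h·k1=z·y_n;  k2=λ(1+17/20z)y_n ⇒ h·k2=z(1+17/20z)y_n
  y_{n+1}/y_n = 1 + 2/5z + 3/5z(1+17/20z) = 1 + z + 51/100z²
  R(z) = 1 + z + 51/100z².

Find x<0 with |R(x)|<1.
x=-0.57: |R|=0.5957
R=1: x+51/100x²=0 ⇒ x=−100/51=-1.9608; min R=1−1/(4·51/100)=0.5098>−1
Confirm numerically:
  x=-1.309: |R|=0.56488 <1
  x=-1.209: |R|=0.53646 <1
  x=-1.148: |R|=0.52413 <1
  x=-1.004: |R|=0.51009 <1
  x=-2.531: |R|=1.73604 >1
  x=-2.160: |R|=1.21946 >1
  x=-2.088: |R|=1.13547 >1
So |R|<1 on (-1.9608, 0).

(-1.9608, 0).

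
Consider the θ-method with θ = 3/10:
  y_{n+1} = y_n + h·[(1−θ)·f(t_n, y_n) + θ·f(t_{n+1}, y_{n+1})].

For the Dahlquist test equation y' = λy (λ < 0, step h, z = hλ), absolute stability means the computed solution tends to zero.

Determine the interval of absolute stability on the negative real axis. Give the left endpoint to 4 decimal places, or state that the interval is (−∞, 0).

z∈(-5.0000,0).

With y'=λy (z=hλ):
  y_{n+1} = y_n + z·[7/10·y_n + 3/10·y_{n+1}] ⇒ (1 − 3/10z)y_{n+1} = (1 + 7/10z)y_n
  R(z) = (1 + 7/10z)/(1 − 3/10z).

Solve |R(x)|<1 on ℝ⁻.
x=-0.39: |R|=0.6509
R=−1: 1+7/10x = −1+3/10x ⇒ -2/5x=2 ⇒ x=2/(-2/5)=-5.0000
Confirm numerically:
  x=-4.481: |R|=0.91144 <1
  x=-3.145: |R|=0.61821 <1
  x=-2.939: |R|=0.56189 <1
  x=-2.420: |R|=0.40209 <1
  x=-5.395: |R|=1.06034 >1
  x=-5.063: |R|=1.01000 >1
  x=-5.034: |R|=1.00542 >1
Interval (-5.0000, 0).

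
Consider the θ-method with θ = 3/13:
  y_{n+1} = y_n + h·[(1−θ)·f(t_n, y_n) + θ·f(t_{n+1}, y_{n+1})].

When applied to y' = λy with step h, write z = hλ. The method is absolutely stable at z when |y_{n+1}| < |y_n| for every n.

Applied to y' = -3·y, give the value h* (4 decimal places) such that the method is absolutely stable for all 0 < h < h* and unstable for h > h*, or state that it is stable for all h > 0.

(-3.7143,0); λ=-3 ⇒ h* = (26/7)/3 = 1.2381.

With y'=λy (z=hλ):
  y_{n+1} = y_n + z·[10/13·y_n + 3/13·y_{n+1}] ⇒ (1 − 3/13z)y_{n+1} = (1 + 10/13z)y_n
  ⇒ R(z) = (1 + 10/13z)/(1 − 3/13z).

Need |R(x)|<1, x<0.
x=-1.27: |R|=0.0178
R=−1: 1+10/13x = −1+3/13x ⇒ -7/13x=2 ⇒ x=2/(-7/13)=-3.7143
Confirm numerically:
  x=-3.662: |R|=0.98474 <1
  x=-3.297: |R|=0.87240 <1
  x=-1.904: |R|=0.32279 <1
  x=-4.210: |R|=1.13539 >1
  x=-4.074: |R|=1.09983 >1
Stable set (-3.7143, 0).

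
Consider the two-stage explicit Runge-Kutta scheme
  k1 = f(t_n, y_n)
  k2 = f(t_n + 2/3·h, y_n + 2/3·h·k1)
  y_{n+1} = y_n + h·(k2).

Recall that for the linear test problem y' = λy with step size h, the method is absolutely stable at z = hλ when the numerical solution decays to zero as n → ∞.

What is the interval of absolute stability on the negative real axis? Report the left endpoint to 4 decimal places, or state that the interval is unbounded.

Test eqn y'=λy, z=hλ:
  k1=λy_n ⇒ h·k1=z·y_n;  k2=λ(1+2/3z)y_n ⇒ h·k2=z(1+2/3z)y_n
  y_{n+1}/y_n = 1 + z(1+2/3z) = 1 + z + 2/3z²
  R(z) = 1 + z + 2/3z².

Solve |R(x)|<1 on ℝ⁻.
x=-0.79: |R|=0.6261
R=1: x+2/3x²=0 ⇒ x=−3/2=-1.5000; min R=1−1/(4·2/3)=0.6250>−1
Confirm numerically:
  x=-1.432: |R|=0.93508 <1
  x=-1.186: |R|=0.75173 <1
  x=-1.016: |R|=0.67217 <1
  x=-1.009: |R|=0.66972 <1
  x=-1.969: |R|=1.61564 >1
  x=-1.883: |R|=1.48079 >1
Interval (-1.5000, 0).

z∈(-1.5000,0).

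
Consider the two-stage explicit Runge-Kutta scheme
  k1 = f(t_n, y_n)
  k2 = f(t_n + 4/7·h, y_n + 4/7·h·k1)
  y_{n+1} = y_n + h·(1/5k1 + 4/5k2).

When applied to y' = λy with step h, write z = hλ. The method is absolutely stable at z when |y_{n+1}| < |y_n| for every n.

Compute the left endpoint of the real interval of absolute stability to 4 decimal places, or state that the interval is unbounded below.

With y'=λy (z=hλ):
  k1=λy_n ⇒ h·k1=z·y_n;  k2=λ(1+4/7z)y_n ⇒ h·k2=z(1+4/7z)y_n
  y_{n+1}/y_n = 1 + 1/5z + 4/5z(1+4/7z) = 1 + z + 16/35z²
  R(z) = 1 + z + 16/35z².

Solve |R(x)|<1 on ℝ⁻.
x=-1.7: |R|=0.6211
R=1: x+16/35x²=0 ⇒ x=−35/16=-2.1875; min R=1−1/(4·16/35)=0.4531>−1
Confirm numerically:
  x=-1.769: |R|=0.66157 <1
  x=-1.679: |R|=0.60970 <1
  x=-1.026: |R|=0.45522 <1
  x=-2.517: |R|=1.37913 >1
  x=-2.461: |R|=1.30770 >1
Stable set (-2.1875, 0).

left endpoint -2.1875.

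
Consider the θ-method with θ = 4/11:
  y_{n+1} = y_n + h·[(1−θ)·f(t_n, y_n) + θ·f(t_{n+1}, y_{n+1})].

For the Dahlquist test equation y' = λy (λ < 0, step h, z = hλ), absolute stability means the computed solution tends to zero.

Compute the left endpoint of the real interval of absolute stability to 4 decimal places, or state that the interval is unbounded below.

z* = -7.3333.

Set f=λy, z=hλ:
  y_{n+1} = y_n + z·[7/11·y_n + 4/11·y_{n+1}] ⇒ (1 − 4/11z)y_{n+1} = (1 + 7/11z)y_n
  R(z) = (1 + 7/11z)/(1 − 4/11z).

Solve |R(x)|<1 on ℝ⁻.
x=-1.31: |R|=0.1127
R=−1: 1+7/11x = −1+4/11x ⇒ -3/11x=2 ⇒ x=2/(-3/11)=-7.3333
Confirm numerically:
  x=-6.297: |R|=0.91409 <1
  x=-3.806: |R|=0.59648 <1
  x=-3.645: |R|=0.56744 <1
  x=-7.930: |R|=1.04190 >1
  x=-7.499: |R|=1.01212 >1
So |R|<1 on (-7.3333, 0).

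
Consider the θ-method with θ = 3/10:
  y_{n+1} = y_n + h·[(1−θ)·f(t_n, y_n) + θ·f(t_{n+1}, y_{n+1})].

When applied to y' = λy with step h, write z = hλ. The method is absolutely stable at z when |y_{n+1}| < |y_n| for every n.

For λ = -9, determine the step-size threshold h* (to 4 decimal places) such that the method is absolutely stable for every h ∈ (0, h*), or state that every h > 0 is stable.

Test eqn y'=λy, z=hλ:
  y_{n+1} = y_n + z·[7/10·y_n + 3/10·y_{n+1}] ⇒ (1 − 3/10z)y_{n+1} = (1 + 7/10z)y_n
  R(z) = (1 + 7/10z)/(1 − 3/10z).

Boundary: |R(x)|=1, x<0.
x=-1.54: |R|=0.0534
R=−1: 1+7/10x = −1+3/10x ⇒ -2/5x=2 ⇒ x=2/(-2/5)=-5.0000
Confirm numerically:
  x=-4.964: |R|=0.99422 <1
  x=-4.842: |R|=0.97423 <1
  x=-4.146: |R|=0.84776 <1
  x=-5.113: |R|=1.01784 >1
  x=-5.038: |R|=1.00605 >1
Interval (-5.0000, 0).

(-5.0000,0); λ=-9 ⇒ h* = (5)/9 = 0.5556.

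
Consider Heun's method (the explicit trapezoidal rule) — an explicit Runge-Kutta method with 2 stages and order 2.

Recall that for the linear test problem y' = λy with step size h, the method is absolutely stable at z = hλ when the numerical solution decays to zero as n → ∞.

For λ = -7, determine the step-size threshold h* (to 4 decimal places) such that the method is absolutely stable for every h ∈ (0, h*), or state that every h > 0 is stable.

(-2.0000,0); λ=-7 ⇒ h* = 0.2857.

Set f=λy, z=hλ:
  order 2, 2-stage ⇒ R(z)=1+z+z^2/2
  (e.g. R(-0.82)=0.51620, |R|=0.51620)

Boundary: |R(x)|=1, x<0.
x=-0.82: |R|=0.5162
|R(-1.54)|=0.6458 |R(-0.89)|=0.5061 |R(-0.52)|=0.6152
Bisect:
  x_lo=-2.5787 |R|=1.7461  x_hi=-0.3995 |R|=0.6803
  mid=-1.48908 |R|=0.61960 →hi
  mid=-2.03389 |R|=1.03447 →lo
  mid=-1.76149 |R|=0.78993 →hi
  mid=-1.89769 |R|=0.90292 →hi
  mid=-1.96579 |R|=0.96638 →hi
  mid=-1.99984 |R|=0.99984 →hi
  mid=-2.01687 |R|=1.01701 →lo
  mid=-2.00835 |R|=1.00839 →lo
  mid=-2.00410 |R|=1.00411 →lo
  ...
  [-2.00011,-1.99997] ⇒ x*=-2.0000
Stable set (-2.0000, 0).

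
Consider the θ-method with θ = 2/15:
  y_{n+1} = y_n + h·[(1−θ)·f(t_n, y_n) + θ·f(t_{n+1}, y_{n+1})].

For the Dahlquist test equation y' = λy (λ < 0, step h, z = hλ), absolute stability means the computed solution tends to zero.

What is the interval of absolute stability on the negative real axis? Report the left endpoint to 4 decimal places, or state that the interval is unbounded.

z∈(-2.7273,0).

Set f=λy, z=hλ:
  y_{n+1} = y_n + z·[13/15·y_n + 2/15·y_{n+1}] ⇒ (1 − 2/15z)y_{n+1} = (1 + 13/15z)y_n
  so R(z) = (1 + 13/15z)/(1 − 2/15z).

Find x<0 with |R(x)|<1.
x=-0.56: |R|=0.4789
R=−1: 1+13/15x = −1+2/15x ⇒ -11/15x=2 ⇒ x=2/(-11/15)=-2.7273
Confirm numerically:
  x=-2.389: |R|=0.81186 <1
  x=-1.786: |R|=0.44249 <1
  x=-1.270: |R|=0.08609 <1
  x=-1.120: |R|=0.02552 <1
  x=-2.959: |R|=1.12186 >1
  x=-2.788: |R|=1.03247 >1
Interval (-2.7273, 0).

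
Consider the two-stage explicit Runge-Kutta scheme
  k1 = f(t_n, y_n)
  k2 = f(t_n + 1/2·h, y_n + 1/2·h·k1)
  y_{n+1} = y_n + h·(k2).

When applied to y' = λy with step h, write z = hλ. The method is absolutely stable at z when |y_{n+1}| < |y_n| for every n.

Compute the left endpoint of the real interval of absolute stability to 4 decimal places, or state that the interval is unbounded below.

Test eqn y'=λy, z=hλ:
  k1=λy_n ⇒ h·k1=z·y_n;  k2=λ(1+1/2z)y_n ⇒ h·k2=z(1+1/2z)y_n
  y_{n+1}/y_n = 1 + z(1+1/2z) = 1 + z + 1/2z²
  R(z) = 1 + z + 1/2z².

Need |R(x)|<1, x<0.
x=-0.38: |R|=0.6922
R=1: x+1/2x²=0 ⇒ x=−2=-2.0000; min R=1−1/(4·1/2)=0.5000>−1
Confirm numerically:
  x=-1.652: |R|=0.71255 <1
  x=-1.360: |R|=0.56480 <1
  x=-1.065: |R|=0.50211 <1
  x=-2.448: |R|=1.54835 >1
  x=-2.445: |R|=1.54401 >1
  x=-2.217: |R|=1.24054 >1
Interval (-2.0000, 0).

z* = -2.0000.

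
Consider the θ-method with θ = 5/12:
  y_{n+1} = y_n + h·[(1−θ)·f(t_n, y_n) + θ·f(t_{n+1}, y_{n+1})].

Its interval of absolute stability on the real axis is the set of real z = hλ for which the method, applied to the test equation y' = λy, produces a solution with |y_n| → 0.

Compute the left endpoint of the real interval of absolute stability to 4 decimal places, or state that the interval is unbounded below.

Test eqn y'=λy, z=hλ:
  y_{n+1} = y_n + z·[7/12·y_n + 5/12·y_{n+1}] ⇒ (1 − 5/12z)y_{n+1} = (1 + 7/12z)y_n
  ⇒ R(z) = (1 + 7/12z)/(1 − 5/12z).

Boundary: |R(x)|=1, x<0.
x=-1.71: |R|=0.0015
R=−1: 1+7/12x = −1+5/12x ⇒ -1/6x=2 ⇒ x=2/(-1/6)=-12.0000
Confirm numerically:
  x=-11.729: |R|=0.99233 <1
  x=-10.945: |R|=0.96838 <1
  x=-10.701: |R|=0.96034 <1
  x=-12.571: |R|=1.01526 >1
  x=-12.180: |R|=1.00494 >1
Stable set (-12.0000, 0).

left endpoint -12.0000.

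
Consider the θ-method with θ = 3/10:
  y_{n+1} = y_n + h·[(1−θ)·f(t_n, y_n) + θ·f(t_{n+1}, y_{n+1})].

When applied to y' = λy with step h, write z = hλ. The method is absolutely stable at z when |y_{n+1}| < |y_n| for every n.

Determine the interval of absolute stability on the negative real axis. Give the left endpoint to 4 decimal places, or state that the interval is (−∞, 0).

With y'=λy (z=hλ):
  y_{n+1} = y_n + z·[7/10·y_n + 3/10·y_{n+1}] ⇒ (1 − 3/10z)y_{n+1} = (1 + 7/10z)y_n
  ⇒ R(z) = (1 + 7/10z)/(1 − 3/10z).

Solve |R(x)|<1 on ℝ⁻.
x=-1.48: |R|=0.0249
R=−1: 1+7/10x = −1+3/10x ⇒ -2/5x=2 ⇒ x=2/(-2/5)=-5.0000
Confirm numerically:
  x=-3.127: |R|=0.61344 <1
  x=-2.542: |R|=0.44219 <1
  x=-2.496: |R|=0.42726 <1
  x=-5.501: |R|=1.07561 >1
  x=-5.363: |R|=1.05566 >1
Stable set (-5.0000, 0).

z∈(-5.0000,0).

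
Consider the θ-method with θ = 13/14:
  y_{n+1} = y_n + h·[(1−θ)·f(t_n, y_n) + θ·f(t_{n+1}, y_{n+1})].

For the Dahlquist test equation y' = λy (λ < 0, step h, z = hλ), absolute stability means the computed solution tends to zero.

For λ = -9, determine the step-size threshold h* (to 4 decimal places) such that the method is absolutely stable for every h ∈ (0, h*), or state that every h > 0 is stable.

Test eqn y'=λy, z=hλ:
  y_{n+1} = y_n + z·[1/14·y_n + 13/14·y_{n+1}] ⇒ (1 − 13/14z)y_{n+1} = (1 + 1/14z)y_n
  Hence R(z) = (1 + 1/14z)/(1 − 13/14z).

Need |R(x)|<1, x<0.
x=-0.9: |R|=0.5097
x=-2: |R|=0.3000
x=-10: |R|=0.0278
x=-100: |R|=0.0654
θ=13/14≥1/2 ⇒ |1+1/14x|<|1−13/14x| ∀x<0 ⇒ unbounded interval.

interval (−∞, 0). Any h>0 works for λ=-9.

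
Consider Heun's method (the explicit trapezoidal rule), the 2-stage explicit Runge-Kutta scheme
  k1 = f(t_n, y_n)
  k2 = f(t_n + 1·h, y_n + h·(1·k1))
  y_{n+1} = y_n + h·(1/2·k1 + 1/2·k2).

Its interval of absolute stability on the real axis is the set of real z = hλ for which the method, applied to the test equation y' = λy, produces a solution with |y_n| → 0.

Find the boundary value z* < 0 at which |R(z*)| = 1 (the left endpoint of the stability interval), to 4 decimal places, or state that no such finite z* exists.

Set f=λy, z=hλ:
  order 2, 2-stage ⇒ R(z)=1+z+z^2/2
  (e.g. R(-0.54)=0.60580, |R|=0.60580)

Solve |R(x)|<1 on ℝ⁻.
x=-0.54: |R|=0.6058
|R(-1.73)|=0.7664 |R(-0.75)|=0.5312 |R(-0.6)|=0.5800
Bisect:
  x_lo=-2.5649 |R|=1.7244  x_hi=-0.2032 |R|=0.8174
  mid=-1.38403 |R|=0.57374 →hi
  mid=-1.97445 |R|=0.97478 →hi
  mid=-2.26966 |R|=1.30601 →lo
  mid=-2.12205 |R|=1.12950 →lo
  mid=-2.04825 |R|=1.04942 →lo
  mid=-2.01135 |R|=1.01141 →lo
  mid=-1.99290 |R|=0.99292 →hi
  mid=-2.00212 |R|=1.00213 →lo
  mid=-1.99751 |R|=0.99752 →hi
  ...
  [-2.00011,-1.99996] ⇒ x*=-2.0000
Interval (-2.0000, 0).

z* = -2.0000.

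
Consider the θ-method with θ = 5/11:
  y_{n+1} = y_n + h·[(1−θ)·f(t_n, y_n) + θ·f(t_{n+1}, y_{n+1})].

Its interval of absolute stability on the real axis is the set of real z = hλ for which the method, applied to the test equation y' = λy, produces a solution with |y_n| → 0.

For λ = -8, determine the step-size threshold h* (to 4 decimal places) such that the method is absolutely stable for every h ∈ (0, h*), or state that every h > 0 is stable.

On y'=λy, z=hλ:
  y_{n+1} = y_n + z·[6/11·y_n + 5/11·y_{n+1}] ⇒ (1 − 5/11z)y_{n+1} = (1 + 6/11z)y_n
  so R(z) = (1 + 6/11z)/(1 − 5/11z).

Find x<0 with |R(x)|<1.
x=-1.17: |R|=0.2362
R=−1: 1+6/11x = −1+5/11x ⇒ -1/11x=2 ⇒ x=2/(-1/11)=-22.0000
Confirm numerically:
  x=-20.662: |R|=0.98829 <1
  x=-9.868: |R|=0.79894 <1
  x=-9.701: |R|=0.79331 <1
  x=-22.445: |R|=1.00361 >1
  x=-22.034: |R|=1.00028 >1
So |R|<1 on (-22.0000, 0).

(-22.0000,0); λ=-8 ⇒ h* = (22)/8 = 2.7500.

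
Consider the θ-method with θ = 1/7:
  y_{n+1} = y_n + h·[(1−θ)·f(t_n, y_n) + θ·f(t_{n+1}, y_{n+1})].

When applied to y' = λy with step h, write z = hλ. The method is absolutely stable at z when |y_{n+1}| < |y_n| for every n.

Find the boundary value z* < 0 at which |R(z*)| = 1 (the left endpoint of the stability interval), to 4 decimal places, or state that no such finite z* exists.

left endpoint -2.8000.

Test eqn y'=λy, z=hλ:
  y_{n+1} = y_n + z·[6/7·y_n + 1/7·y_{n+1}] ⇒ (1 − 1/7z)y_{n+1} = (1 + 6/7z)y_n
  so R(z) = (1 + 6/7z)/(1 − 1/7z).

Find x<0 with |R(x)|<1.
x=-1.11: |R|=0.0419
R=−1: 1+6/7x = −1+1/7x ⇒ -5/7x=2 ⇒ x=2/(-5/7)=-2.8000
Confirm numerically:
  x=-2.478: |R|=0.83013 <1
  x=-2.246: |R|=0.70041 <1
  x=-2.227: |R|=0.68950 <1
  x=-1.339: |R|=0.12400 <1
  x=-3.355: |R|=1.26799 >1
  x=-3.224: |R|=1.20736 >1
  x=-2.874: |R|=1.03747 >1
Interval (-2.8000, 0).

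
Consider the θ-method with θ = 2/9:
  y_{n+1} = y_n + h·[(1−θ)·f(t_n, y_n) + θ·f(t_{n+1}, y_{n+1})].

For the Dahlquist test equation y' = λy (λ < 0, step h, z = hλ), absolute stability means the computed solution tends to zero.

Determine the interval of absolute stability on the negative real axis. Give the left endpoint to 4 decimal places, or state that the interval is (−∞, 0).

z∈(-3.6000,0).

Test eqn y'=λy, z=hλ:
  y_{n+1} = y_n + z·[7/9·y_n + 2/9·y_{n+1}] ⇒ (1 − 2/9z)y_{n+1} = (1 + 7/9z)y_n
  ⇒ R(z) = (1 + 7/9z)/(1 − 2/9z).

Find x<0 with |R(x)|<1.
x=-0.62: |R|=0.4551
R=−1: 1+7/9x = −1+2/9x ⇒ -5/9x=2 ⇒ x=2/(-5/9)=-3.6000
Confirm numerically:
  x=-3.096: |R|=0.83412 <1
  x=-2.837: |R|=0.74002 <1
  x=-1.635: |R|=0.19927 <1
  x=-4.045: |R|=1.13019 >1
  x=-3.714: |R|=1.03470 >1
Stable set (-3.6000, 0).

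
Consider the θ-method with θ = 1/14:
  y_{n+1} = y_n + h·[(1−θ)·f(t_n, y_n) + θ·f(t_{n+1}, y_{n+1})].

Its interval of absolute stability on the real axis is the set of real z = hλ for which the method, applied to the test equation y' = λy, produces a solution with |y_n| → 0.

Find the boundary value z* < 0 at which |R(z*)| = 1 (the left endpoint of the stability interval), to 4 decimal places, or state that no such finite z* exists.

Test eqn y'=λy, z=hλ:
  y_{n+1} = y_n + z·[13/14·y_n + 1/14·y_{n+1}] ⇒ (1 − 1/14z)y_{n+1} = (1 + 13/14z)y_n
  R(z) = (1 + 13/14z)/(1 − 1/14z).

Boundary: |R(x)|=1, x<0.
x=-0.78: |R|=0.2612
R=−1: 1+13/14x = −1+1/14x ⇒ -6/7x=2 ⇒ x=2/(-6/7)=-2.3333
Confirm numerically:
  x=-1.627: |R|=0.45761 <1
  x=-0.973: |R|=0.09023 <1
  x=-0.966: |R|=0.09635 <1
  x=-2.645: |R|=1.22469 >1
  x=-2.595: |R|=1.18921 >1
  x=-2.357: |R|=1.01736 >1
Interval (-2.3333, 0).

z* = -2.3333.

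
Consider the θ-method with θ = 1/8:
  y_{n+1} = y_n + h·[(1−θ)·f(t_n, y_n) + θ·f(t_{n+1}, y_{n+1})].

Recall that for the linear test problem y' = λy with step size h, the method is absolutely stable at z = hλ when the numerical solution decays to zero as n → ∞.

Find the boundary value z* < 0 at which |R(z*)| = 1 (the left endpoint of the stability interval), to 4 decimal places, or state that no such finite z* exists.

left endpoint -2.6667.

With y'=λy (z=hλ):
  y_{n+1} = y_n + z·[7/8·y_n + 1/8·y_{n+1}] ⇒ (1 − 1/8z)y_{n+1} = (1 + 7/8z)y_n
  ⇒ R(z) = (1 + 7/8z)/(1 − 1/8z).

Boundary: |R(x)|=1, x<0.
x=-0.67: |R|=0.3818
R=−1: 1+7/8x = −1+1/8x ⇒ -3/4x=2 ⇒ x=2/(-3/4)=-2.6667
Confirm numerically:
  x=-1.820: |R|=0.48269 <1
  x=-1.819: |R|=0.48202 <1
  x=-1.710: |R|=0.40886 <1
  x=-3.250: |R|=1.31111 >1
  x=-3.057: |R|=1.21181 >1
  x=-2.799: |R|=1.07353 >1
Stable set (-2.6667, 0).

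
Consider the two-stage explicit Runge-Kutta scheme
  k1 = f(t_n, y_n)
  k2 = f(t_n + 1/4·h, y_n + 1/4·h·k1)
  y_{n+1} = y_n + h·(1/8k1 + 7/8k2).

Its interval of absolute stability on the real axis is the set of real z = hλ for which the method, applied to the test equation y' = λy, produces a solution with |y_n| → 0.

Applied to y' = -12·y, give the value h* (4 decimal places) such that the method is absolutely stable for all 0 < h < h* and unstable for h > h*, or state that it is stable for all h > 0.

(-4.5714,0); λ=-12 ⇒ h* = (32/7)/12 = 0.3810.

Test eqn y'=λy, z=hλ:
  k1=λy_n ⇒ h·k1=z·y_n;  k2=λ(1+1/4z)y_n ⇒ h·k2=z(1+1/4z)y_n
  y_{n+1}/y_n = 1 + 1/8z + 7/8z(1+1/4z) = 1 + z + 7/32z²
  Hence R(z) = 1 + z + 7/32z².

Boundary: |R(x)|=1, x<0.
x=-1.3: |R|=0.0697
R=1: x+7/32x²=0 ⇒ x=−32/7=-4.5714; min R=1−1/(4·7/32)=-0.1429>−1
Confirm numerically:
  x=-3.322: |R|=0.09206 <1
  x=-2.791: |R|=0.08701 <1
  x=-2.259: |R|=0.14270 <1
  x=-2.209: |R|=0.14157 <1
  x=-4.764: |R|=1.20068 >1
  x=-4.603: |R|=1.03179 >1
Stable set (-4.5714, 0).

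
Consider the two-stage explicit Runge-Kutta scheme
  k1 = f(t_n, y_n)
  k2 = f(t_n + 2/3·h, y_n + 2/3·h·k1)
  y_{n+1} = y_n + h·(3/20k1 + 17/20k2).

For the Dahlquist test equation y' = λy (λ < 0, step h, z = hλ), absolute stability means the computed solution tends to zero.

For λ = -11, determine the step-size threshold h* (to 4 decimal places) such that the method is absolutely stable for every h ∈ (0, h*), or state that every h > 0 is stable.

Test eqn y'=λy, z=hλ:
  k1=λy_n ⇒ h·k1=z·y_n;  k2=λ(1+2/3z)y_n ⇒ h·k2=z(1+2/3z)y_n
  y_{n+1}/y_n = 1 + 3/20z + 17/20z(1+2/3z) = 1 + z + 17/30z²
  R(z) = 1 + z + 17/30z².

Solve |R(x)|<1 on ℝ⁻.
x=-1.17: |R|=0.6057
R=1: x+17/30x²=0 ⇒ x=−30/17=-1.7647; min R=1−1/(4·17/30)=0.5588>−1
Confirm numerically:
  x=-1.340: |R|=0.67751 <1
  x=-1.205: |R|=0.61781 <1
  x=-1.084: |R|=0.58187 <1
  x=-2.013: |R|=1.28323 >1
  x=-1.960: |R|=1.21691 >1
Stable set (-1.7647, 0).

(-1.7647,0); λ=-11 ⇒ h* = (30/17)/11 = 0.1604.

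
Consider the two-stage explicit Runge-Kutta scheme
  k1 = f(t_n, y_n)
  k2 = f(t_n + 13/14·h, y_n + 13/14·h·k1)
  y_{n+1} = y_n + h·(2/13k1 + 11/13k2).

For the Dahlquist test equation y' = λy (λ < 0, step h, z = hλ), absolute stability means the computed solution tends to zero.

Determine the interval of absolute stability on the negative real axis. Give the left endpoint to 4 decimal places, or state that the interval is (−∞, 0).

On y'=λy, z=hλ:
  k1=λy_n ⇒ h·k1=z·y_n;  k2=λ(1+13/14z)y_n ⇒ h·k2=z(1+13/14z)y_n
  y_{n+1}/y_n = 1 + 2/13z + 11/13z(1+13/14z) = 1 + z + 11/14z²
  ⇒ R(z) = 1 + z + 11/14z².

Find x<0 with |R(x)|<1.
x=-1.76: |R|=1.6738
R=1: x+11/14x²=0 ⇒ x=−14/11=-1.2727; min R=1−1/(4·11/14)=0.6818>−1
Confirm numerically:
  x=-1.096: |R|=0.84781 <1
  x=-0.805: |R|=0.70416 <1
  x=-0.744: |R|=0.69092 <1
  x=-0.552: |R|=0.68741 <1
  x=-1.675: |R|=1.52942 >1
  x=-1.618: |R|=1.43894 >1
  x=-1.450: |R|=1.20196 >1
Stable set (-1.2727, 0).

z∈(-1.2727,0).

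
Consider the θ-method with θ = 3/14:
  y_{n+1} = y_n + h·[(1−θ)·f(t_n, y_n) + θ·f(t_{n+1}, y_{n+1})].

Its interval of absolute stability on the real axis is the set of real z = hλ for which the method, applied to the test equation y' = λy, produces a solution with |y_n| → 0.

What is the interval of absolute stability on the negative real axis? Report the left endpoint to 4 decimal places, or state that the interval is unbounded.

z∈(-3.5000,0).

On y'=λy, z=hλ:
  y_{n+1} = y_n + z·[11/14·y_n + 3/14·y_{n+1}] ⇒ (1 − 3/14z)y_{n+1} = (1 + 11/14z)y_n
  R(z) = (1 + 11/14z)/(1 − 3/14z).

Solve |R(x)|<1 on ℝ⁻.
x=-0.46: |R|=0.5813
R=−1: 1+11/14x = −1+3/14x ⇒ -4/7x=2 ⇒ x=2/(-4/7)=-3.5000
Confirm numerically:
  x=-3.292: |R|=0.93031 <1
  x=-2.581: |R|=0.66187 <1
  x=-1.818: |R|=0.30832 <1
  x=-1.561: |R|=0.16973 <1
  x=-4.077: |R|=1.17597 >1
  x=-3.903: |R|=1.12540 >1
  x=-3.884: |R|=1.11976 >1
Stable set (-3.5000, 0).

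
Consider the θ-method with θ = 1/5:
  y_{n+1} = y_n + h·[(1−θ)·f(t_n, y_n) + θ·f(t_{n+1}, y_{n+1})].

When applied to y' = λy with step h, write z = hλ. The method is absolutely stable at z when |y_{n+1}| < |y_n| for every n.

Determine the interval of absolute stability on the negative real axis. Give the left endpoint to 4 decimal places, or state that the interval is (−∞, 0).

On y'=λy, z=hλ:
  y_{n+1} = y_n + z·[4/5·y_n + 1/5·y_{n+1}] ⇒ (1 − 1/5z)y_{n+1} = (1 + 4/5z)y_n
  Hence R(z) = (1 + 4/5z)/(1 − 1/5z).

Find x<0 with |R(x)|<1.
x=-1.45: |R|=0.1240
R=−1: 1+4/5x = −1+1/5x ⇒ -3/5x=2 ⇒ x=2/(-3/5)=-3.3333
Confirm numerically:
  x=-3.065: |R|=0.90019 <1
  x=-2.872: |R|=0.82419 <1
  x=-2.805: |R|=0.79693 <1
  x=-3.801: |R|=1.15941 >1
  x=-3.648: |R|=1.10916 >1
  x=-3.388: |R|=1.01955 >1
So |R|<1 on (-3.3333, 0).

z∈(-3.3333,0).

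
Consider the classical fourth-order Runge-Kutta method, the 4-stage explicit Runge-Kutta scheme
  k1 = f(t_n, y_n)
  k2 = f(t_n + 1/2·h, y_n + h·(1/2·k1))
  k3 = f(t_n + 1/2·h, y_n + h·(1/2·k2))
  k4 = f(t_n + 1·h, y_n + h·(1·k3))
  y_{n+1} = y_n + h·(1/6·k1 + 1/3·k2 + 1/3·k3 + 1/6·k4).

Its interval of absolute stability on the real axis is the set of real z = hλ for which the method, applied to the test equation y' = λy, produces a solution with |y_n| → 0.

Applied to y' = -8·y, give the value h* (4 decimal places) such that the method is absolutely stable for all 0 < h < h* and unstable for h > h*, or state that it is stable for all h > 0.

Set f=λy, z=hλ:
  order 4, 4-stage ⇒ R(z)=1+z+z^2/2+z^3/6+z^4/24
  (e.g. R(-0.47)=0.62518, |R|=0.62518)

Need |R(x)|<1, x<0.
x=-0.47: |R|=0.6252
|R(-1.9)|=0.3048 |R(-1.88)|=0.3003 |R(-1.67)|=0.2723
Bisect:
  x_lo=-3.1486 |R|=1.7010  x_hi=-0.2974 |R|=0.7428
  mid=-1.72301 |R|=0.27607 →hi
  mid=-2.43582 |R|=0.58887 →hi
  mid=-2.79222 |R|=1.01049 →lo
  mid=-2.61402 |R|=0.77102 →hi
  mid=-2.70312 |R|=0.88301 →hi
  mid=-2.74767 |R|=0.94474 →hi
  mid=-2.76995 |R|=0.97711 →hi
  mid=-2.78108 |R|=0.99367 →hi
  mid=-2.78665 |R|=1.00205 →lo
  ...
  [-2.78543,-2.78526] ⇒ x*=-2.7853
Interval (-2.7853, 0).

(-2.7853,0); λ=-8 ⇒ h* = 0.3482.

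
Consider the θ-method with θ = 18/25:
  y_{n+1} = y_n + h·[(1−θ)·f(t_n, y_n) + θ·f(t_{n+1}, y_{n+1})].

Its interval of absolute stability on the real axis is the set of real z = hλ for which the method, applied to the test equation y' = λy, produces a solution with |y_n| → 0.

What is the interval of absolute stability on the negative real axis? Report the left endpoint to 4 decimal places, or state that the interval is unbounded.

With y'=λy (z=hλ):
  y_{n+1} = y_n + z·[7/25·y_n + 18/25·y_{n+1}] ⇒ (1 − 18/25z)y_{n+1} = (1 + 7/25z)y_n
  so R(z) = (1 + 7/25z)/(1 − 18/25z).

Find x<0 with |R(x)|<1.
x=-0.37: |R|=0.7078
x=-2: |R|=0.1803
x=-10: |R|=0.2195
x=-100: |R|=0.3699
θ=18/25≥1/2 ⇒ |1+7/25x|<|1−18/25x| ∀x<0 ⇒ stable on all of ℝ⁻.

interval (−∞, 0).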